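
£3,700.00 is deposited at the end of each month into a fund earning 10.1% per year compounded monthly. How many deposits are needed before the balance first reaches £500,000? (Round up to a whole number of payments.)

Periodic rate r = 0.101/12 per month; n is counted in months.
Ordinary annuity FV: 500,000 = 3,700 × [((1+r)^n − 1)/r].
(1+r)^n = 1 + 500,000 × r / 3,700, so n = ln(1 + 500,000·r/3,700) / ln(1+r) = 90.63.
Round up to a whole number of payments: n = 91.

91 payments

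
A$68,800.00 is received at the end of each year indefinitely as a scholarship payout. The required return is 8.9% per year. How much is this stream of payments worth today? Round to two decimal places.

Periodic rate r = 0.089 per year.
Level perpetuity: PV = PMT / r = 68,800 / (0.089) = A$773,033.71.

A$773,033.71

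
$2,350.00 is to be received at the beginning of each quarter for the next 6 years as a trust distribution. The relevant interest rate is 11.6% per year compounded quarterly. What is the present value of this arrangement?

This is an annuity due: 24 payments of $2,350.00 at the beginning of each quarter.
Periodic rate r = 0.116/4 per quarter; n is counted in quarters.
PV = PMT × [(1 − (1+r)^−n)/r] × (1+r) = 2,350 × [1 − (1+r)^−24] / r × (1+r) = $41,397.35

$41,397.35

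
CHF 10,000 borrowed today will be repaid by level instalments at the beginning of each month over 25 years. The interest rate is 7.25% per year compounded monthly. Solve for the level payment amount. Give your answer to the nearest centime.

Level annuity due; solve PV = PMT × [(1 − (1+r)^−n)/r] × (1+r) for PMT.
Periodic rate r = 0.0725/12 per month; n is counted in months.
With n = 300: PMT = 10,000 / ([(1 − (1+r)^−n)/r] × (1+r)) = CHF 71.85

CHF 71.85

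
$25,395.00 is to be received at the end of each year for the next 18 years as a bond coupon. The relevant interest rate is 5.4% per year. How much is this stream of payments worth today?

$287,794.34

This is an ordinary annuity: 18 payments of $25,395.00 at the end of each year.
Periodic rate r = 0.054 per year.
PV = PMT × [(1 − (1+r)^−n)/r] = 25,395 × [1 − (1+r)^−18] / r = $287,794.34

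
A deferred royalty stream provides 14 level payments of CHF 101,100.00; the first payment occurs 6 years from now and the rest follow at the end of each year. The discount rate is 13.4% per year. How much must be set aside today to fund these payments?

Ordinary annuity of 14 payments, first payment at period 6.
Periodic rate r = 0.134 per year.
The ordinary-annuity PV formula values the stream one period before the first payment (period 5); discount that back 5 periods:
PV₀ = 101,100 × [1 − (1+r)^−14] / r × (1+r)^−5 = CHF 333,145.94

CHF 333,145.94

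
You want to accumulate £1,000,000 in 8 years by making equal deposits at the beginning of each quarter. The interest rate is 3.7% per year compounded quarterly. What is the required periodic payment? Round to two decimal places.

Level annuity due; solve FV = PMT × [((1+r)^n − 1)/r] × (1+r) for PMT.
Periodic rate r = 0.037/4 per quarter; n is counted in quarters.
With n = 32: PMT = 1,000,000 / ([((1+r)^n − 1)/r] × (1+r)) = £26,748.67

£26,748.67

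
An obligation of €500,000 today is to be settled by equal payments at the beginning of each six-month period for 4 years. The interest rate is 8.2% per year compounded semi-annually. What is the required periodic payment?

€71,633.89

Level annuity due; solve PV = PMT × [(1 − (1+r)^−n)/r] × (1+r) for PMT.
Periodic rate r = 0.082/2 per half-year; n is counted in half-years.
With n = 8: PMT = 500,000 / ([(1 − (1+r)^−n)/r] × (1+r)) = €71,633.89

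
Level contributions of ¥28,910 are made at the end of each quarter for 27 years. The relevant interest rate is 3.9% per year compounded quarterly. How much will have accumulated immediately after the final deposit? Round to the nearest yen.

¥5,490,396

This is an ordinary annuity: 108 deposits of ¥28,910 at the end of each quarter.
Periodic rate r = 0.039/4 per quarter; n is counted in quarters.
FV = PMT × [((1+r)^n − 1)/r] = 28,910 × [(1+r)^108 − 1] / r = ¥5,490,396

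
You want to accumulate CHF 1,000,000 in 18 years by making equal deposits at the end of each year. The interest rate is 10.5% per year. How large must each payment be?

Level ordinary annuity; solve FV = PMT × [((1+r)^n − 1)/r] for PMT.
Periodic rate r = 0.105 per year.
With n = 18: PMT = 1,000,000 / ([((1+r)^n − 1)/r]) = CHF 20,863.02

CHF 20,863.02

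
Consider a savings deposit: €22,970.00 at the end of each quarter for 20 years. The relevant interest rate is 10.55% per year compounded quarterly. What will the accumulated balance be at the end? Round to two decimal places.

This is an ordinary annuity: 80 deposits of €22,970.00 at the end of each quarter.
Periodic rate r = 0.1055/4 per quarter; n is counted in quarters.
FV = PMT × [((1+r)^n − 1)/r] = 22,970 × [(1+r)^80 − 1] / r = €6,118,722.30

€6,118,722.30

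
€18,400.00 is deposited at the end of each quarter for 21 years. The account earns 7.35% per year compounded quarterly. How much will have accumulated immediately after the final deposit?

€3,620,743.72

This is an ordinary annuity: 84 deposits of €18,400.00 at the end of each quarter.
Periodic rate r = 0.0735/4 per quarter; n is counted in quarters.
FV = PMT × [((1+r)^n − 1)/r] = 18,400 × [(1+r)^84 − 1] / r = €3,620,743.72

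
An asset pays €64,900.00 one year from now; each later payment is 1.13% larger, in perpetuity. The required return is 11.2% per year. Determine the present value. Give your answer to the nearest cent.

Periodic rate r = 0.112 per year.
Growing perpetuity (Gordon): PV = PMT₁ / (r − g) = 64,900 / (r − 0.0113) = €644,488.58.

€644,488.58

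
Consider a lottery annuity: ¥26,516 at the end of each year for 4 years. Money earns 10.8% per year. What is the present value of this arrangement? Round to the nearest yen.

¥82,617

This is an ordinary annuity: 4 payments of ¥26,516 at the end of each year.
Periodic rate r = 0.108 per year.
PV = PMT × [(1 − (1+r)^−n)/r] = 26,516 × [1 − (1+r)^−4] / r = ¥82,617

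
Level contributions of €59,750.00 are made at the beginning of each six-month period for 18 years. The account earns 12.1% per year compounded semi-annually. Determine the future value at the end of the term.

€7,631,801.42

This is an annuity due: 36 deposits of €59,750.00 at the beginning of each six-month period.
Periodic rate r = 0.121/2 per half-year; n is counted in half-years.
FV = PMT × [((1+r)^n − 1)/r] × (1+r) = 59,750 × [(1+r)^36 − 1] / r × (1+r) = €7,631,801.42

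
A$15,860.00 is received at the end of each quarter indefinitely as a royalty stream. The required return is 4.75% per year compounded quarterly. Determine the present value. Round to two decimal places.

A$1,335,578.95

Periodic rate r = 0.0475/4 per quarter.
Level perpetuity: PV = PMT / r = 15,860 / (0.0475/4) = A$1,335,578.95.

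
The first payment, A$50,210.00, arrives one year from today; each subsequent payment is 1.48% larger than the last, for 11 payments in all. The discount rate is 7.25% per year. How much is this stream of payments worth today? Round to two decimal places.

A$396,571.61

Periodic rate r = 0.0725 per year.
Growing ordinary annuity: PV = PMT₁ × [1 − ((1+g)/(1+r))^n] / (r − g) = 50,210 × [1 − ((1+0.0148)/(1+r))^11] / (r − 0.0148) = A$396,571.61.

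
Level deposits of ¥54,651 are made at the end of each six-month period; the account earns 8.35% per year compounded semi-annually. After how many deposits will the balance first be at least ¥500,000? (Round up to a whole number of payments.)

Periodic rate r = 0.0835/2 per half-year; n is counted in half-years.
Ordinary annuity FV: 500,000 = 54,651 × [((1+r)^n − 1)/r].
(1+r)^n = 1 + 500,000 × r / 54,651, so n = ln(1 + 500,000·r/54,651) / ln(1+r) = 7.91.
Round up to a whole number of payments: n = 8.

8 payments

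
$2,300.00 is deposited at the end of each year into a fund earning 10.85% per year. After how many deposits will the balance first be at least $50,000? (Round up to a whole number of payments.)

12 payments

Periodic rate r = 0.1085 per year.
Ordinary annuity FV: 50,000 = 2,300 × [((1+r)^n − 1)/r].
(1+r)^n = 1 + 50,000 × r / 2,300, so n = ln(1 + 50,000·r/2,300) / ln(1+r) = 11.76.
Round up to a whole number of payments: n = 12.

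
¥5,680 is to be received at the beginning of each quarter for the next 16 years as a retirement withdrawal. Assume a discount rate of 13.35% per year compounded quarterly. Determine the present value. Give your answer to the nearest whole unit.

¥154,355

This is an annuity due: 64 payments of ¥5,680 at the beginning of each quarter.
Periodic rate r = 0.1335/4 per quarter; n is counted in quarters.
PV = PMT × [(1 − (1+r)^−n)/r] × (1+r) = 5,680 × [1 − (1+r)^−64] / r × (1+r) = ¥154,355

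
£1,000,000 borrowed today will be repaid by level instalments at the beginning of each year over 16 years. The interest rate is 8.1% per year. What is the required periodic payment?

Level annuity due; solve PV = PMT × [(1 − (1+r)^−n)/r] × (1+r) for PMT.
Periodic rate r = 0.081 per year.
With n = 16: PMT = 1,000,000 / ([(1 − (1+r)^−n)/r] × (1+r)) = £105,180.55

£105,180.55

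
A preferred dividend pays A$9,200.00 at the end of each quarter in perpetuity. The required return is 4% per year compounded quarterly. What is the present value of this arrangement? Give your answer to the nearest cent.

A$920,000.00

Periodic rate r = 0.04/4 per quarter.
Level perpetuity: PV = PMT / r = 9,200 / (0.04/4) = A$920,000.00.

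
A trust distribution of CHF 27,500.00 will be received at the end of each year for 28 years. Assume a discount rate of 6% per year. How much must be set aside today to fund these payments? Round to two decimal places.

This is an ordinary annuity: 28 payments of CHF 27,500.00 at the end of each year.
Periodic rate r = 0.06 per year.
PV = PMT × [(1 − (1+r)^−n)/r] = 27,500 × [1 − (1+r)^−28] / r = CHF 368,669.52

CHF 368,669.52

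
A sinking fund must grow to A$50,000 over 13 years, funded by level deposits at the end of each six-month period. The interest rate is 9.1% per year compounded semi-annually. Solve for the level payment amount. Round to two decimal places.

Level ordinary annuity; solve FV = PMT × [((1+r)^n − 1)/r] for PMT.
Periodic rate r = 0.091/2 per half-year; n is counted in half-years.
With n = 26: PMT = 50,000 / ([((1+r)^n − 1)/r]) = A$1,043.59

A$1,043.59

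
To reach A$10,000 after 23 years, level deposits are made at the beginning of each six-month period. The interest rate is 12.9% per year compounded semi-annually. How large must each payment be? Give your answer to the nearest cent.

Level annuity due; solve FV = PMT × [((1+r)^n − 1)/r] × (1+r) for PMT.
Periodic rate r = 0.129/2 per half-year; n is counted in half-years.
With n = 46: PMT = 10,000 / ([((1+r)^n − 1)/r] × (1+r)) = A$36.22

A$36.22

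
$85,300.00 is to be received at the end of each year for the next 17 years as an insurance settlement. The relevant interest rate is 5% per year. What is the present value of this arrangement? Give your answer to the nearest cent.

$961,677.85

This is an ordinary annuity: 17 payments of $85,300.00 at the end of each year.
Periodic rate r = 0.05 per year.
PV = PMT × [(1 − (1+r)^−n)/r] = 85,300 × [1 − (1+r)^−17] / r = $961,677.85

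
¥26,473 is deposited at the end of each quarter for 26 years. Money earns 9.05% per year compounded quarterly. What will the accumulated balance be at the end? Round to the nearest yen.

¥10,817,206

This is an ordinary annuity: 104 deposits of ¥26,473 at the end of each quarter.
Periodic rate r = 0.0905/4 per quarter; n is counted in quarters.
FV = PMT × [((1+r)^n − 1)/r] = 26,473 × [(1+r)^104 − 1] / r = ¥10,817,206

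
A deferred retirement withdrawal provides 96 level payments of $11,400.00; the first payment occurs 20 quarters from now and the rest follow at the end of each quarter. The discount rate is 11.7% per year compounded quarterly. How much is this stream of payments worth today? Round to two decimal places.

Ordinary annuity of 96 payments, first payment at period 20.
Periodic rate r = 0.117/4 per quarter; n is counted in quarters.
The ordinary-annuity PV formula values the stream one period before the first payment (period 19); discount that back 19 periods:
PV₀ = 11,400 × [1 − (1+r)^−96] / r × (1+r)^−19 = $211,208.89

$211,208.89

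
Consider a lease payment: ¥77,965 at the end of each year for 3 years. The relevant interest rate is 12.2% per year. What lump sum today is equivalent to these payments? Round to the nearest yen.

¥186,617

This is an ordinary annuity: 3 payments of ¥77,965 at the end of each year.
Periodic rate r = 0.122 per year.
PV = PMT × [(1 − (1+r)^−n)/r] = 77,965 × [1 − (1+r)^−3] / r = ¥186,617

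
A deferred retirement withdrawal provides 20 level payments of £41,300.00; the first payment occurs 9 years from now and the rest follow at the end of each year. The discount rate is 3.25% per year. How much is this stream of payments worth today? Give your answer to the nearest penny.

Ordinary annuity of 20 payments, first payment at period 9.
Periodic rate r = 0.0325 per year.
The ordinary-annuity PV formula values the stream one period before the first payment (period 8); discount that back 8 periods:
PV₀ = 41,300 × [1 − (1+r)^−20] / r × (1+r)^−8 = £464,915.95

£464,915.95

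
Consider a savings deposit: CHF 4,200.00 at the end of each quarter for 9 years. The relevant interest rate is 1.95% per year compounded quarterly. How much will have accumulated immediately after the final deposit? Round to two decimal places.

CHF 164,841.51

This is an ordinary annuity: 36 deposits of CHF 4,200.00 at the end of each quarter.
Periodic rate r = 0.0195/4 per quarter; n is counted in quarters.
FV = PMT × [((1+r)^n − 1)/r] = 4,200 × [(1+r)^36 − 1] / r = CHF 164,841.51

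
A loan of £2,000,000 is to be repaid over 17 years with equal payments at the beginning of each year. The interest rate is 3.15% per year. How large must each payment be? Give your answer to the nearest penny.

Level annuity due; solve PV = PMT × [(1 − (1+r)^−n)/r] × (1+r) for PMT.
Periodic rate r = 0.0315 per year.
With n = 17: PMT = 2,000,000 / ([(1 − (1+r)^−n)/r] × (1+r)) = £149,050.59

£149,050.59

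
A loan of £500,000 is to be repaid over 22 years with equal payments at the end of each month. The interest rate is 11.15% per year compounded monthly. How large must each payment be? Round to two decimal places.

Level ordinary annuity; solve PV = PMT × [(1 − (1+r)^−n)/r] for PMT.
Periodic rate r = 0.1115/12 per month; n is counted in months.
With n = 264: PMT = 500,000 / ([(1 − (1+r)^−n)/r]) = £5,088.62

£5,088.62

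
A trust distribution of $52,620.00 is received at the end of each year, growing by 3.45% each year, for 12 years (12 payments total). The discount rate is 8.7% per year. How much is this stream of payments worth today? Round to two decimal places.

$448,931.84

Periodic rate r = 0.087 per year.
Growing ordinary annuity: PV = PMT₁ × [1 − ((1+g)/(1+r))^n] / (r − g) = 52,620 × [1 − ((1+0.0345)/(1+r))^12] / (r − 0.0345) = $448,931.84.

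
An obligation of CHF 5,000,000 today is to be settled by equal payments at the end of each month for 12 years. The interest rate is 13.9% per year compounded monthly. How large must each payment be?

Level ordinary annuity; solve PV = PMT × [(1 − (1+r)^−n)/r] for PMT.
Periodic rate r = 0.139/12 per month; n is counted in months.
With n = 144: PMT = 5,000,000 / ([(1 − (1+r)^−n)/r]) = CHF 71,541.00

CHF 71,541.00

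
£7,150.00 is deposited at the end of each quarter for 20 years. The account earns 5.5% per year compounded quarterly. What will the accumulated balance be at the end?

This is an ordinary annuity: 80 deposits of £7,150.00 at the end of each quarter.
Periodic rate r = 0.055/4 per quarter; n is counted in quarters.
FV = PMT × [((1+r)^n − 1)/r] = 7,150 × [(1+r)^80 − 1] / r = £1,030,503.39

£1,030,503.39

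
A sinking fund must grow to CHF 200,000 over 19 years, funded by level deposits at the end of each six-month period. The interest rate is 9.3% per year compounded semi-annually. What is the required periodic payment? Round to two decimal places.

Level ordinary annuity; solve FV = PMT × [((1+r)^n − 1)/r] for PMT.
Periodic rate r = 0.093/2 per half-year; n is counted in half-years.
With n = 38: PMT = 200,000 / ([((1+r)^n − 1)/r]) = CHF 2,010.99

CHF 2,010.99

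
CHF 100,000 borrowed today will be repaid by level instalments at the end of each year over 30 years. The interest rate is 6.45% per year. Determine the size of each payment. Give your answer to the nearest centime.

CHF 7,618.09

Level ordinary annuity; solve PV = PMT × [(1 − (1+r)^−n)/r] for PMT.
Periodic rate r = 0.0645 per year.
With n = 30: PMT = 100,000 / ([(1 − (1+r)^−n)/r]) = CHF 7,618.09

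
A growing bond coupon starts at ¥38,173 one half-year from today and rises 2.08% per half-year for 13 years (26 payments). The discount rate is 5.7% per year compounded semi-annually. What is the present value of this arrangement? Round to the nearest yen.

¥879,872

Periodic rate r = 0.057/2 per half-year; n is counted in half-years.
Growing ordinary annuity: PV = PMT₁ × [1 − ((1+g)/(1+r))^n] / (r − g) = 38,173 × [1 − ((1+0.0208)/(1+r))^26] / (r − 0.0208) = ¥879,872.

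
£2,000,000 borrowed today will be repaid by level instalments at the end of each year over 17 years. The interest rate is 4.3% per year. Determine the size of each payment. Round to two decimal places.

£168,244.78

Level ordinary annuity; solve PV = PMT × [(1 − (1+r)^−n)/r] for PMT.
Periodic rate r = 0.043 per year.
With n = 17: PMT = 2,000,000 / ([(1 − (1+r)^−n)/r]) = £168,244.78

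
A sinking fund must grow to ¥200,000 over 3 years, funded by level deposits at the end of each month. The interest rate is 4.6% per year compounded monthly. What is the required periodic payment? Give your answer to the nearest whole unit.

¥5,192

Level ordinary annuity; solve FV = PMT × [((1+r)^n − 1)/r] for PMT.
Periodic rate r = 0.046/12 per month; n is counted in months.
With n = 36: PMT = 200,000 / ([((1+r)^n − 1)/r]) = ¥5,192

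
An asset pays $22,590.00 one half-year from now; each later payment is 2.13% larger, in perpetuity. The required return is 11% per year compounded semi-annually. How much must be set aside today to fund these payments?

$670,326.41

Periodic rate r = 0.11/2 per half-year.
Growing perpetuity (Gordon): PV = PMT₁ / (r − g) = 22,590 / (r − 0.0213) = $670,326.41.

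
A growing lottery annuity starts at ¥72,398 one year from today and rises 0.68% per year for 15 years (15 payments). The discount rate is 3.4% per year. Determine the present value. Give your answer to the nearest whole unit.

¥877,269

Periodic rate r = 0.034 per year.
Growing ordinary annuity: PV = PMT₁ × [1 − ((1+g)/(1+r))^n] / (r − g) = 72,398 × [1 − ((1+0.0068)/(1+r))^15] / (r − 0.0068) = ¥877,269.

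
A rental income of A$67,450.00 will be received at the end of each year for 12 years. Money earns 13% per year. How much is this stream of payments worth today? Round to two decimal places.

This is an ordinary annuity: 12 payments of A$67,450.00 at the end of each year.
Periodic rate r = 0.13 per year.
PV = PMT × [(1 − (1+r)^−n)/r] = 67,450 × [1 − (1+r)^−12] / r = A$399,145.29

A$399,145.29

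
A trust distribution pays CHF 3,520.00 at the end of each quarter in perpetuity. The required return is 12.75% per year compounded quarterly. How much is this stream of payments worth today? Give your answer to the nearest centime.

CHF 110,431.37

Periodic rate r = 0.1275/4 per quarter.
Level perpetuity: PV = PMT / r = 3,520 / (0.1275/4) = CHF 110,431.37.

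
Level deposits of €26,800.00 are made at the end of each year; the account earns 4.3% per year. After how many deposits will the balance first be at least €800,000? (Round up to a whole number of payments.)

Periodic rate r = 0.043 per year.
Ordinary annuity FV: 800,000 = 26,800 × [((1+r)^n − 1)/r].
(1+r)^n = 1 + 800,000 × r / 26,800, so n = ln(1 + 800,000·r/26,800) / ln(1+r) = 19.61.
Round up to a whole number of payments: n = 20.

20 payments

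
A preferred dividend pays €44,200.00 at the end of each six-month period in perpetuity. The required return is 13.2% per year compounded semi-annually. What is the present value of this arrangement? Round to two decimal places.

€669,696.97

Periodic rate r = 0.132/2 per half-year.
Level perpetuity: PV = PMT / r = 44,200 / (0.132/2) = €669,696.97.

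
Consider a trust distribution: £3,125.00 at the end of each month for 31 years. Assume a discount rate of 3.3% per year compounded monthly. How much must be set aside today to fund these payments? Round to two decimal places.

£727,250.10

This is an ordinary annuity: 372 payments of £3,125.00 at the end of each month.
Periodic rate r = 0.033/12 per month; n is counted in months.
PV = PMT × [(1 − (1+r)^−n)/r] = 3,125 × [1 − (1+r)^−372] / r = £727,250.10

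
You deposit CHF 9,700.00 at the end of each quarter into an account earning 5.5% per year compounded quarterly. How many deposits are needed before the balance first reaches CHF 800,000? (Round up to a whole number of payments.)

Periodic rate r = 0.055/4 per quarter; n is counted in quarters.
Ordinary annuity FV: 800,000 = 9,700 × [((1+r)^n − 1)/r].
(1+r)^n = 1 + 800,000 × r / 9,700, so n = ln(1 + 800,000·r/9,700) / ln(1+r) = 55.51.
Round up to a whole number of payments: n = 56.

56 payments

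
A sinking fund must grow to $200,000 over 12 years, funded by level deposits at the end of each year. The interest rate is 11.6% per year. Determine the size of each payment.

$8,491.18

Level ordinary annuity; solve FV = PMT × [((1+r)^n − 1)/r] for PMT.
Periodic rate r = 0.116 per year.
With n = 12: PMT = 200,000 / ([((1+r)^n − 1)/r]) = $8,491.18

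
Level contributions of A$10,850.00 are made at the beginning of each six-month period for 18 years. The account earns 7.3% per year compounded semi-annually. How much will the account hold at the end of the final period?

This is an annuity due: 36 deposits of A$10,850.00 at the beginning of each six-month period.
Periodic rate r = 0.073/2 per half-year; n is counted in half-years.
FV = PMT × [((1+r)^n − 1)/r] × (1+r) = 10,850 × [(1+r)^36 − 1] / r × (1+r) = A$811,846.37

A$811,846.37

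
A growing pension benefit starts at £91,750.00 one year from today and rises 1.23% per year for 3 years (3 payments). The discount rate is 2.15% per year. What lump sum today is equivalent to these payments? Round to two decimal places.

Periodic rate r = 0.0215 per year.
Growing ordinary annuity: PV = PMT₁ × [1 − ((1+g)/(1+r))^n] / (r − g) = 91,750 × [1 − ((1+0.0123)/(1+r))^3] / (r − 0.0123) = £267,037.14.

£267,037.14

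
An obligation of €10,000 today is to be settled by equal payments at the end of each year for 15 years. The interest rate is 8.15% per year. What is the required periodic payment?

€1,179.02

Level ordinary annuity; solve PV = PMT × [(1 − (1+r)^−n)/r] for PMT.
Periodic rate r = 0.0815 per year.
With n = 15: PMT = 10,000 / ([(1 − (1+r)^−n)/r]) = €1,179.02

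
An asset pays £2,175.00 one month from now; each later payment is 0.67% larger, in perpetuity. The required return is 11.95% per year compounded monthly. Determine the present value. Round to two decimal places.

Periodic rate r = 0.1195/12 per month.
Growing perpetuity (Gordon): PV = PMT₁ / (r − g) = 2,175 / (r − 0.0067) = £667,519.18.

£667,519.18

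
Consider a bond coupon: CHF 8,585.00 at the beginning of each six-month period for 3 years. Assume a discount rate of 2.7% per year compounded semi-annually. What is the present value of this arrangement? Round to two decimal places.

CHF 49,824.86

This is an annuity due: 6 payments of CHF 8,585.00 at the beginning of each six-month period.
Periodic rate r = 0.027/2 per half-year; n is counted in half-years.
PV = PMT × [(1 − (1+r)^−n)/r] × (1+r) = 8,585 × [1 − (1+r)^−6] / r × (1+r) = CHF 49,824.86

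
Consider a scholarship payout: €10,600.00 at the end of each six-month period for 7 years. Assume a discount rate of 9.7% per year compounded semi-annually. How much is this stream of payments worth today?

€105,939.16

This is an ordinary annuity: 14 payments of €10,600.00 at the end of each six-month period.
Periodic rate r = 0.097/2 per half-year; n is counted in half-years.
PV = PMT × [(1 − (1+r)^−n)/r] = 10,600 × [1 − (1+r)^−14] / r = €105,939.16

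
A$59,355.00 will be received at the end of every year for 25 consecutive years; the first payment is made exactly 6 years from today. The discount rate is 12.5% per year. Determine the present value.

A$249,635.81

Ordinary annuity of 25 payments, first payment at period 6.
Periodic rate r = 0.125 per year.
The ordinary-annuity PV formula values the stream one period before the first payment (period 5); discount that back 5 periods:
PV₀ = 59,355 × [1 − (1+r)^−25] / r × (1+r)^−5 = A$249,635.81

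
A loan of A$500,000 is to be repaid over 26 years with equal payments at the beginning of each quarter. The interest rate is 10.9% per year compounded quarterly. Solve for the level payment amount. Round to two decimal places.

A$14,125.95

Level annuity due; solve PV = PMT × [(1 − (1+r)^−n)/r] × (1+r) for PMT.
Periodic rate r = 0.109/4 per quarter; n is counted in quarters.
With n = 104: PMT = 500,000 / ([(1 − (1+r)^−n)/r] × (1+r)) = A$14,125.95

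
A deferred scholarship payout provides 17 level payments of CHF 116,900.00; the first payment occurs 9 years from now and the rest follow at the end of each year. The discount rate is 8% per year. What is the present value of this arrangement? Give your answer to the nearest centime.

CHF 576,099.24

Ordinary annuity of 17 payments, first payment at period 9.
Periodic rate r = 0.08 per year.
The ordinary-annuity PV formula values the stream one period before the first payment (period 8); discount that back 8 periods:
PV₀ = 116,900 × [1 − (1+r)^−17] / r × (1+r)^−8 = CHF 576,099.24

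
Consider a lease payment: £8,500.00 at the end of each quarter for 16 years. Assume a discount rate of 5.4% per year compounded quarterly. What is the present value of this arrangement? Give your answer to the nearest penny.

£362,719.56

This is an ordinary annuity: 64 payments of £8,500.00 at the end of each quarter.
Periodic rate r = 0.054/4 per quarter; n is counted in quarters.
PV = PMT × [(1 − (1+r)^−n)/r] = 8,500 × [1 − (1+r)^−64] / r = £362,719.56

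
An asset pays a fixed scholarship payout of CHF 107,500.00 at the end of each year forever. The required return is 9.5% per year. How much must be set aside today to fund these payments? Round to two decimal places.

Periodic rate r = 0.095 per year.
Level perpetuity: PV = PMT / r = 107,500 / (0.095) = CHF 1,131,578.95.

CHF 1,131,578.95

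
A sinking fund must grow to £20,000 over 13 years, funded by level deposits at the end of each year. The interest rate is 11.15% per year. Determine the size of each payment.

Level ordinary annuity; solve FV = PMT × [((1+r)^n − 1)/r] for PMT.
Periodic rate r = 0.1115 per year.
With n = 13: PMT = 20,000 / ([((1+r)^n − 1)/r]) = £755.41

£755.41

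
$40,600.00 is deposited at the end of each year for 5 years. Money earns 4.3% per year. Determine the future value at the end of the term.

$221,224.97

This is an ordinary annuity: 5 deposits of $40,600.00 at the end of each year.
Periodic rate r = 0.043 per year.
FV = PMT × [((1+r)^n − 1)/r] = 40,600 × [(1+r)^5 − 1] / r = $221,224.97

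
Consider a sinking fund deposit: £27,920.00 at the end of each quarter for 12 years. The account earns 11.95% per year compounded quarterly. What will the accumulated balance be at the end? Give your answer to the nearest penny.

£2,904,847.30

This is an ordinary annuity: 48 deposits of £27,920.00 at the end of each quarter.
Periodic rate r = 0.1195/4 per quarter; n is counted in quarters.
FV = PMT × [((1+r)^n − 1)/r] = 27,920 × [(1+r)^48 − 1] / r = £2,904,847.30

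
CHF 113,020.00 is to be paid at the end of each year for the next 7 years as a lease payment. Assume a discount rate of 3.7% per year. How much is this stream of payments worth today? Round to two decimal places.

CHF 685,937.00

This is an ordinary annuity: 7 payments of CHF 113,020.00 at the end of each year.
Periodic rate r = 0.037 per year.
PV = PMT × [(1 − (1+r)^−n)/r] = 113,020 × [1 − (1+r)^−7] / r = CHF 685,937.00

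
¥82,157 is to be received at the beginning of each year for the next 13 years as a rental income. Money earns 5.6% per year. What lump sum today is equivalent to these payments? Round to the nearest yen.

This is an annuity due: 13 payments of ¥82,157 at the beginning of each year.
Periodic rate r = 0.056 per year.
PV = PMT × [(1 − (1+r)^−n)/r] × (1+r) = 82,157 × [1 − (1+r)^−13] / r × (1+r) = ¥786,308

¥786,308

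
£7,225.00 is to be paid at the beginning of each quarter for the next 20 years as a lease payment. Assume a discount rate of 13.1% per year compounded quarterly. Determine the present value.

This is an annuity due: 80 payments of £7,225.00 at the beginning of each quarter.
Periodic rate r = 0.131/4 per quarter; n is counted in quarters.
PV = PMT × [(1 − (1+r)^−n)/r] × (1+r) = 7,225 × [1 − (1+r)^−80] / r × (1+r) = £210,537.31

£210,537.31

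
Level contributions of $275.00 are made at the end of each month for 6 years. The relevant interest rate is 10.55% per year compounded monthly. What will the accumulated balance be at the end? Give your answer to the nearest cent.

This is an ordinary annuity: 72 deposits of $275.00 at the end of each month.
Periodic rate r = 0.1055/12 per month; n is counted in months.
FV = PMT × [((1+r)^n − 1)/r] = 275 × [(1+r)^72 − 1] / r = $27,465.05

$27,465.05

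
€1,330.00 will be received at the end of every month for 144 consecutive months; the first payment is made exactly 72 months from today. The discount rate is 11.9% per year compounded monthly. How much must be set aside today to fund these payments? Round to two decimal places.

€50,486.97

Ordinary annuity of 144 payments, first payment at period 72.
Periodic rate r = 0.119/12 per month; n is counted in months.
The ordinary-annuity PV formula values the stream one period before the first payment (period 71); discount that back 71 periods:
PV₀ = 1,330 × [1 − (1+r)^−144] / r × (1+r)^−71 = €50,486.97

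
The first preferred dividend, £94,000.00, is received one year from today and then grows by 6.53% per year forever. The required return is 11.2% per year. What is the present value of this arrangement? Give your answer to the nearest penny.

Periodic rate r = 0.112 per year.
Growing perpetuity (Gordon): PV = PMT₁ / (r − g) = 94,000 / (r − 0.0653) = £2,012,847.97.

£2,012,847.97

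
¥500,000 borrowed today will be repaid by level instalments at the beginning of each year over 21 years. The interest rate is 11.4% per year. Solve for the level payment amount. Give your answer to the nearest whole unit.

¥57,081

Level annuity due; solve PV = PMT × [(1 − (1+r)^−n)/r] × (1+r) for PMT.
Periodic rate r = 0.114 per year.
With n = 21: PMT = 500,000 / ([(1 − (1+r)^−n)/r] × (1+r)) = ¥57,081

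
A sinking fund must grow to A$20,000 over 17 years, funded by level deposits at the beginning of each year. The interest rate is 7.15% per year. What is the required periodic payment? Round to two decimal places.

A$597.14

Level annuity due; solve FV = PMT × [((1+r)^n − 1)/r] × (1+r) for PMT.
Periodic rate r = 0.0715 per year.
With n = 17: PMT = 20,000 / ([((1+r)^n − 1)/r] × (1+r)) = A$597.14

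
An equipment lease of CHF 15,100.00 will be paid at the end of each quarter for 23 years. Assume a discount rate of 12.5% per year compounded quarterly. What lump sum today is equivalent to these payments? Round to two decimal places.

CHF 454,713.28

This is an ordinary annuity: 92 payments of CHF 15,100.00 at the end of each quarter.
Periodic rate r = 0.125/4 per quarter; n is counted in quarters.
PV = PMT × [(1 − (1+r)^−n)/r] = 15,100 × [1 − (1+r)^−92] / r = CHF 454,713.28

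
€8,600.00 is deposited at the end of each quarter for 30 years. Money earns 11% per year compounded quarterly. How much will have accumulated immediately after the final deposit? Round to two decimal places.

This is an ordinary annuity: 120 deposits of €8,600.00 at the end of each quarter.
Periodic rate r = 0.11/4 per quarter; n is counted in quarters.
FV = PMT × [((1+r)^n − 1)/r] = 8,600 × [(1+r)^120 − 1] / r = €7,796,611.12

€7,796,611.12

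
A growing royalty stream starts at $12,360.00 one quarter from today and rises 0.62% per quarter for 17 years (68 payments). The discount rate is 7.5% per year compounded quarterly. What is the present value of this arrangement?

$560,915.33

Periodic rate r = 0.075/4 per quarter; n is counted in quarters.
Growing ordinary annuity: PV = PMT₁ × [1 − ((1+g)/(1+r))^n] / (r − g) = 12,360 × [1 − ((1+0.0062)/(1+r))^68] / (r − 0.0062) = $560,915.33.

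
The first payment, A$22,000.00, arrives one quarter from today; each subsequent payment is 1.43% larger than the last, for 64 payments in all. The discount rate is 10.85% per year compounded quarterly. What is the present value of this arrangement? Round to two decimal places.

A$947,816.62

Periodic rate r = 0.1085/4 per quarter; n is counted in quarters.
Growing ordinary annuity: PV = PMT₁ × [1 − ((1+g)/(1+r))^n] / (r − g) = 22,000 × [1 − ((1+0.0143)/(1+r))^64] / (r − 0.0143) = A$947,816.62.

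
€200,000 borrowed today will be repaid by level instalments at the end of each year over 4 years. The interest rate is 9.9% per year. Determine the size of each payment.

Level ordinary annuity; solve PV = PMT × [(1 − (1+r)^−n)/r] for PMT.
Periodic rate r = 0.099 per year.
With n = 4: PMT = 200,000 / ([(1 − (1+r)^−n)/r]) = €62,957.63

€62,957.63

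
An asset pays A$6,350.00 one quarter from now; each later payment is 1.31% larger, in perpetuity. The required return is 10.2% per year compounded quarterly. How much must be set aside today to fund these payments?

A$512,096.77

Periodic rate r = 0.102/4 per quarter.
Growing perpetuity (Gordon): PV = PMT₁ / (r − g) = 6,350 / (r − 0.0131) = A$512,096.77.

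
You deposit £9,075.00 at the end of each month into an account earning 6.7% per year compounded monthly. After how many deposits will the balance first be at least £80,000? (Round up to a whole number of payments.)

9 payments

Periodic rate r = 0.067/12 per month; n is counted in months.
Ordinary annuity FV: 80,000 = 9,075 × [((1+r)^n − 1)/r].
(1+r)^n = 1 + 80,000 × r / 9,075, so n = ln(1 + 80,000·r/9,075) / ln(1+r) = 8.63.
Round up to a whole number of payments: n = 9.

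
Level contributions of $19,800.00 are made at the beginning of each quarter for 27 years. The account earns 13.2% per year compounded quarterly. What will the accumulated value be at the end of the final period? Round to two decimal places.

$20,038,105.96

This is an annuity due: 108 deposits of $19,800.00 at the beginning of each quarter.
Periodic rate r = 0.132/4 per quarter; n is counted in quarters.
FV = PMT × [((1+r)^n − 1)/r] × (1+r) = 19,800 × [(1+r)^108 − 1] / r × (1+r) = $20,038,105.96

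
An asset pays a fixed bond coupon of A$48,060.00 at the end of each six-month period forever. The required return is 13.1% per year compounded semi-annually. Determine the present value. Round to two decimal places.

Periodic rate r = 0.131/2 per half-year.
Level perpetuity: PV = PMT / r = 48,060 / (0.131/2) = A$733,740.46.

A$733,740.46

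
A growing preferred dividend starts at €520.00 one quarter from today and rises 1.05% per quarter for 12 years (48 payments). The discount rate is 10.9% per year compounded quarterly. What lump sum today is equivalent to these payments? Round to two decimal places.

Periodic rate r = 0.109/4 per quarter; n is counted in quarters.
Growing ordinary annuity: PV = PMT₁ × [1 − ((1+g)/(1+r))^n] / (r − g) = 520 × [1 − ((1+0.0105)/(1+r))^48] / (r − 0.0105) = €16,942.91.

€16,942.91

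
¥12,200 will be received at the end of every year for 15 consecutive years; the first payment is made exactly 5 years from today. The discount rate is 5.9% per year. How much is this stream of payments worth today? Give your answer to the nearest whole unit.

Ordinary annuity of 15 payments, first payment at period 5.
Periodic rate r = 0.059 per year.
The ordinary-annuity PV formula values the stream one period before the first payment (period 4); discount that back 4 periods:
PV₀ = 12,200 × [1 − (1+r)^−15] / r × (1+r)^−4 = ¥94,828

¥94,828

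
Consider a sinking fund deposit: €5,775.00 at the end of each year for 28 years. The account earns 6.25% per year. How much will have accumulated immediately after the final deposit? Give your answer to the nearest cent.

€412,124.49

This is an ordinary annuity: 28 deposits of €5,775.00 at the end of each year.
Periodic rate r = 0.0625 per year.
FV = PMT × [((1+r)^n − 1)/r] = 5,775 × [(1+r)^28 − 1] / r = €412,124.49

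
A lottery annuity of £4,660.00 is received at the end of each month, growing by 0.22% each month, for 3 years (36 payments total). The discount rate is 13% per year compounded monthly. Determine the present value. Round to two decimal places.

Periodic rate r = 0.13/12 per month; n is counted in months.
Growing ordinary annuity: PV = PMT₁ × [1 − ((1+g)/(1+r))^n] / (r − g) = 4,660 × [1 − ((1+0.0022)/(1+r))^36] / (r − 0.0022) = £143,397.43.

£143,397.43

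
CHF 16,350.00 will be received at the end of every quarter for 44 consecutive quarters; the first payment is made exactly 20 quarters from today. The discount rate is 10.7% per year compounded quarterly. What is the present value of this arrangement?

Ordinary annuity of 44 payments, first payment at period 20.
Periodic rate r = 0.107/4 per quarter; n is counted in quarters.
The ordinary-annuity PV formula values the stream one period before the first payment (period 19); discount that back 19 periods:
PV₀ = 16,350 × [1 − (1+r)^−44] / r × (1+r)^−19 = CHF 254,283.03

CHF 254,283.03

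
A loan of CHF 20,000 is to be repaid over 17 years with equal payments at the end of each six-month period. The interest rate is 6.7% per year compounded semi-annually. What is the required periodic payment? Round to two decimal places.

CHF 994.32

Level ordinary annuity; solve PV = PMT × [(1 − (1+r)^−n)/r] for PMT.
Periodic rate r = 0.067/2 per half-year; n is counted in half-years.
With n = 34: PMT = 20,000 / ([(1 − (1+r)^−n)/r]) = CHF 994.32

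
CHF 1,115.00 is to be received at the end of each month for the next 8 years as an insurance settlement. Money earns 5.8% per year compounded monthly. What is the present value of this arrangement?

CHF 85,478.19

This is an ordinary annuity: 96 payments of CHF 1,115.00 at the end of each month.
Periodic rate r = 0.058/12 per month; n is counted in months.
PV = PMT × [(1 − (1+r)^−n)/r] = 1,115 × [1 − (1+r)^−96] / r = CHF 85,478.19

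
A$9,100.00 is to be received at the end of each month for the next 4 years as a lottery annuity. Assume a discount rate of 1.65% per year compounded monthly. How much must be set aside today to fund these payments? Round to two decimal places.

This is an ordinary annuity: 48 payments of A$9,100.00 at the end of each month.
Periodic rate r = 0.0165/12 per month; n is counted in months.
PV = PMT × [(1 − (1+r)^−n)/r] = 9,100 × [1 − (1+r)^−48] / r = A$422,416.68

A$422,416.68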